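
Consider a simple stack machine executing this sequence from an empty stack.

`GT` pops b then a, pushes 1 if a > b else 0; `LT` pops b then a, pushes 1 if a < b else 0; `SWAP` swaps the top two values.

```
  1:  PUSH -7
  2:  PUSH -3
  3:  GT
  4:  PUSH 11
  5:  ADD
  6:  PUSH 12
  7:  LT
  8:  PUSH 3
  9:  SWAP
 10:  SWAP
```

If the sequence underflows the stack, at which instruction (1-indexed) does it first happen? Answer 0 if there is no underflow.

0

PUSH -7 -> -7
PUSH -3 -> -7 -3
GT      -> 0
PUSH 11 -> 0 11
ADD     -> 11
PUSH 12 -> 11 12
LT      -> 1
PUSH 3  -> 1 3
SWAP    -> 3 1
SWAP    -> 1 3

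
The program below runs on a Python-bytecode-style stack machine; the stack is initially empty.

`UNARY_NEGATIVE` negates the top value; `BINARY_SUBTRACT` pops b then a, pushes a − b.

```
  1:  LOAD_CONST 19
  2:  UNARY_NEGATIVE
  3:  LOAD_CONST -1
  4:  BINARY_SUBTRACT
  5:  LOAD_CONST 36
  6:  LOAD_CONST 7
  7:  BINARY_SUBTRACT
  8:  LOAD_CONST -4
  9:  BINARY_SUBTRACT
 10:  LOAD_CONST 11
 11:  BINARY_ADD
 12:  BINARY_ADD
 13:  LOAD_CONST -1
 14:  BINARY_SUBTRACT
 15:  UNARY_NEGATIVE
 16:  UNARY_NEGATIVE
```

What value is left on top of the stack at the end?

27

LOAD_CONST 19   -> [19]
UNARY_NEGATIVE  -> [-19]
LOAD_CONST -1   -> [-19, -1]
BINARY_SUBTRACT -> [-18]
LOAD_CONST 36   -> [-18, 36]
LOAD_CONST 7    -> [-18, 36, 7]
BINARY_SUBTRACT -> [-18, 29]
LOAD_CONST -4   -> [-18, 29, -4]
BINARY_SUBTRACT -> [-18, 33]
LOAD_CONST 11   -> [-18, 33, 11]
BINARY_ADD      -> [-18, 44]
BINARY_ADD      -> [26]
LOAD_CONST -1   -> [26, -1]
BINARY_SUBTRACT -> [27]
UNARY_NEGATIVE  -> [-27]
UNARY_NEGATIVE  -> [27]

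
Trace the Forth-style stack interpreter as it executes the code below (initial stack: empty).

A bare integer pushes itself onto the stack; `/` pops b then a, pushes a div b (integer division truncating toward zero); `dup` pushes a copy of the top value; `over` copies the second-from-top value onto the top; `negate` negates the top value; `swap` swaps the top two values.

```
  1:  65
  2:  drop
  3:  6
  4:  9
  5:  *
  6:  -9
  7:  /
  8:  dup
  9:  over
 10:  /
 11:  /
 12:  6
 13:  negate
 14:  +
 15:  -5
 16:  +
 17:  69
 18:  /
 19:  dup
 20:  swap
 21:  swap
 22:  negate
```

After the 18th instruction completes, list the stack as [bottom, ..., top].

[0]

65     -> 65
drop   -> (empty)
6      -> 6
9      -> 6 9
*      -> 54
-9     -> 54 -9
/      -> -6
dup    -> -6 -6
over   -> -6 -6 -6
/      -> -6 1
/      -> -6
6      -> -6 6
negate -> -6 -6
+      -> -12
-5     -> -12 -5
+      -> -17
69     -> -17 69
/      -> 0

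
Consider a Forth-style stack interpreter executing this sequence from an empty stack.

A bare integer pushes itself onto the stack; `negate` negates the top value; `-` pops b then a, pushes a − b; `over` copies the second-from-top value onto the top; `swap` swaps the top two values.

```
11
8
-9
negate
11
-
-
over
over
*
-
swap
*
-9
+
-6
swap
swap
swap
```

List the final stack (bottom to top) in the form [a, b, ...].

11     → 11
8      → 11 8
-9     → 11 8 -9
negate → 11 8 9
11     → 11 8 9 11
-      → 11 8 -2
-      → 11 10
over   → 11 10 11
over   → 11 10 11 10
*      → 11 10 110
-      → 11 -100
swap   → -100 11
*      → -1100
-9     → -1100 -9
+      → -1109
-6     → -1109 -6
swap   → -6 -1109
swap   → -1109 -6
swap   → -6 -1109

[-6, -1109]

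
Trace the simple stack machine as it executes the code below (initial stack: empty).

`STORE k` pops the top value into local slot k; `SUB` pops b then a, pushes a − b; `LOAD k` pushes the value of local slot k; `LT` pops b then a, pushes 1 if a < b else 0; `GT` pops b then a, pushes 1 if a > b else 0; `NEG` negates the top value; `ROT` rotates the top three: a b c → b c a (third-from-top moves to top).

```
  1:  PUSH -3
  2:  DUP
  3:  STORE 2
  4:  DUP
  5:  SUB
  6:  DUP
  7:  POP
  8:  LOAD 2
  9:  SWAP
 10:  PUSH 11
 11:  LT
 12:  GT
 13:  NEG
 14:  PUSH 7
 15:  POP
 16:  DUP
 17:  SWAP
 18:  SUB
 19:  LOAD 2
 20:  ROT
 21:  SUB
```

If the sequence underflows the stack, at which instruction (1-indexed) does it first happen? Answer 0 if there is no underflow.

20

PUSH -3 → [-3]
DUP     → [-3, -3]
STORE 2 → [-3]
DUP     → [-3, -3]
SUB     → [0]
DUP     → [0, 0]
POP     → [0]
LOAD 2  → [0, -3]
SWAP    → [-3, 0]
PUSH 11 → [-3, 0, 11]
LT      → [-3, 1]
GT      → [0]
NEG     → [0]
PUSH 7  → [0, 7]
POP     → [0]
DUP     → [0, 0]
SWAP    → [0, 0]
SUB     → [0]
LOAD 2  → [0, -3]
ROT  — needs 3 operands, stack has 2 → underflow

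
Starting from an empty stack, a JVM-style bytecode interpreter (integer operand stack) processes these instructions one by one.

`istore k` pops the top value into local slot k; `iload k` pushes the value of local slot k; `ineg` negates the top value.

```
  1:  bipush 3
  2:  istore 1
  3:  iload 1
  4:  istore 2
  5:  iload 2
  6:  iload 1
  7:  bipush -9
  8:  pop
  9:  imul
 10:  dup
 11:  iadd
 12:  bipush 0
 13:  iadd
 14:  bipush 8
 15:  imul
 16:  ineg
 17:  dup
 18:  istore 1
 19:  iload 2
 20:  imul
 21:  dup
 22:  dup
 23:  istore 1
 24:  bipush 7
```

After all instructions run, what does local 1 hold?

bipush 3  -> 3
istore 1  -> (empty)
iload 1   -> 3
istore 2  -> (empty)
iload 2   -> 3
iload 1   -> 3 3
bipush -9 -> 3 3 -9
pop       -> 3 3
imul      -> 9
dup       -> 9 9
iadd      -> 18
bipush 0  -> 18 0
iadd      -> 18
bipush 8  -> 18 8
imul      -> 144
ineg      -> -144
dup       -> -144 -144
istore 1  -> -144
iload 2   -> -144 3
imul      -> -432
dup       -> -432 -432
dup       -> -432 -432 -432
istore 1  -> -432 -432
bipush 7  -> -432 -432 7

-432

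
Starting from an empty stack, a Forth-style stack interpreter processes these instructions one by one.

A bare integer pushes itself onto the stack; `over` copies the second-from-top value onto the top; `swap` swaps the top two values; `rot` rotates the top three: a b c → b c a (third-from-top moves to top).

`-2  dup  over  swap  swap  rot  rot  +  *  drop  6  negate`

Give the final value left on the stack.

-6

-2     -> [-2]
dup    -> [-2, -2]
over   -> [-2, -2, -2]
swap   -> [-2, -2, -2]
swap   -> [-2, -2, -2]
rot    -> [-2, -2, -2]
rot    -> [-2, -2, -2]
+      -> [-2, -4]
*      -> [8]
drop   -> []
6      -> [6]
negate -> [-6]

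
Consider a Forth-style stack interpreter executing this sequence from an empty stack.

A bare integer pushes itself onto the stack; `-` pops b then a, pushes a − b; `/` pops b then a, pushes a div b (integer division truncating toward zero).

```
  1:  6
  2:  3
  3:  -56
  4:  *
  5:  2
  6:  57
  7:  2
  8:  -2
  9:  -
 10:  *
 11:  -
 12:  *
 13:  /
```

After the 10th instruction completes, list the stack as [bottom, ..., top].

6   : [6]
3   : [6, 3]
-56 : [6, 3, -56]
*   : [6, -168]
2   : [6, -168, 2]
57  : [6, -168, 2, 57]
2   : [6, -168, 2, 57, 2]
-2  : [6, -168, 2, 57, 2, -2]
-   : [6, -168, 2, 57, 4]
*   : [6, -168, 2, 228]

[6, -168, 2, 228]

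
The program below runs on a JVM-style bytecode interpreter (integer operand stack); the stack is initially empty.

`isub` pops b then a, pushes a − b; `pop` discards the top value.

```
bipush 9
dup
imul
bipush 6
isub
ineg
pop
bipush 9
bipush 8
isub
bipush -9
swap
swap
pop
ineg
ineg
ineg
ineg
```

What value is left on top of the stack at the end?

bipush 9  : [9]
dup       : [9, 9]
imul      : [81]
bipush 6  : [81, 6]
isub      : [75]
ineg      : [-75]
pop       : []
bipush 9  : [9]
bipush 8  : [9, 8]
isub      : [1]
bipush -9 : [1, -9]
swap      : [-9, 1]
swap      : [1, -9]
pop       : [1]
ineg      : [-1]
ineg      : [1]
ineg      : [-1]
ineg      : [1]

1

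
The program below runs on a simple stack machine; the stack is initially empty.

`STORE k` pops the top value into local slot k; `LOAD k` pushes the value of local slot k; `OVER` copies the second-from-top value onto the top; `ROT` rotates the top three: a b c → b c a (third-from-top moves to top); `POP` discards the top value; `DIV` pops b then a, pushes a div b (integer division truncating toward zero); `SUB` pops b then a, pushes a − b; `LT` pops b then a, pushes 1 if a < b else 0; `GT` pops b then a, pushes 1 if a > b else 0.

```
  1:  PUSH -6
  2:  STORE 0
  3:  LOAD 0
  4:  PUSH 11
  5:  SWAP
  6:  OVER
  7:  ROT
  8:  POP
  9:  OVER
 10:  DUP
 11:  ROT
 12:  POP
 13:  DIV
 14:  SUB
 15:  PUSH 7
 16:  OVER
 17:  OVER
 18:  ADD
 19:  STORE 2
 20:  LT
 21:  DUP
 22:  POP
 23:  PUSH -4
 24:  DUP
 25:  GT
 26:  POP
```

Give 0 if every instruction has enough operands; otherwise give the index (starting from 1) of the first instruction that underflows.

0

PUSH -6 : -6
STORE 0 : (empty)
LOAD 0  : -6
PUSH 11 : -6 11
SWAP    : 11 -6
OVER    : 11 -6 11
ROT     : -6 11 11
POP     : -6 11
OVER    : -6 11 -6
DUP     : -6 11 -6 -6
ROT     : -6 -6 -6 11
POP     : -6 -6 -6
DIV     : -6 1
SUB     : -7
PUSH 7  : -7 7
OVER    : -7 7 -7
OVER    : -7 7 -7 7
ADD     : -7 7 0
STORE 2 : -7 7
LT      : 1
DUP     : 1 1
POP     : 1
PUSH -4 : 1 -4
DUP     : 1 -4 -4
GT      : 1 0
POP     : 1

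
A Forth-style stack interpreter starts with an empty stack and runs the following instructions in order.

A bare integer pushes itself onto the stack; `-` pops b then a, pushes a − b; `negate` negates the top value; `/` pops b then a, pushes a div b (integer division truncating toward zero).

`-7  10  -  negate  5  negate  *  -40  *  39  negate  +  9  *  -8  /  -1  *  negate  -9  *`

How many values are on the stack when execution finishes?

-7      -7
10      -7 10
-       -17
negate  17
5       17 5
negate  17 -5
*       -85
-40     -85 -40
*       3400
39      3400 39
negate  3400 -39
+       3361
9       3361 9
*       30249
-8      30249 -8
/       -3781
-1      -3781 -1
*       3781
negate  -3781
-9      -3781 -9
*       34029

1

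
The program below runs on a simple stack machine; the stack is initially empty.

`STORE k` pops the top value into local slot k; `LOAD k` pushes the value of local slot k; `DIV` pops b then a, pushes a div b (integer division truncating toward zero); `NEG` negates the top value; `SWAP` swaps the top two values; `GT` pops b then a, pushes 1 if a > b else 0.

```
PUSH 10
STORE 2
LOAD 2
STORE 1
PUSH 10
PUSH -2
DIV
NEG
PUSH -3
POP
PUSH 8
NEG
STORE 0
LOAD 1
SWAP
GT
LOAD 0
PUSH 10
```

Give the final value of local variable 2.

PUSH 10 → 10
STORE 2 → (empty)
LOAD 2  → 10
STORE 1 → (empty)
PUSH 10 → 10
PUSH -2 → 10 -2
DIV     → -5
NEG     → 5
PUSH -3 → 5 -3
POP     → 5
PUSH 8  → 5 8
NEG     → 5 -8
STORE 0 → 5
LOAD 1  → 5 10
SWAP    → 10 5
GT      → 1
LOAD 0  → 1 -8
PUSH 10 → 1 -8 10

10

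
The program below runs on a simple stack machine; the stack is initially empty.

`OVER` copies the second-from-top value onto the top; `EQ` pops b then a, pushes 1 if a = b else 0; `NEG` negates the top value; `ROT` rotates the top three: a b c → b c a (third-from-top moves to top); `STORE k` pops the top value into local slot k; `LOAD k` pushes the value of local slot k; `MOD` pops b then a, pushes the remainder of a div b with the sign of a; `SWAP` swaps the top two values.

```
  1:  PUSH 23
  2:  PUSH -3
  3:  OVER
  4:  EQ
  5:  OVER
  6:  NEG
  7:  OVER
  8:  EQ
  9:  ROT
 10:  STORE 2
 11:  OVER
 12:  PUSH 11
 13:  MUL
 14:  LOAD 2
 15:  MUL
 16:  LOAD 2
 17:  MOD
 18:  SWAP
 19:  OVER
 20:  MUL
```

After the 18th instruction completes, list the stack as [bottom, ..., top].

PUSH 23 → [23]
PUSH -3 → [23, -3]
OVER    → [23, -3, 23]
EQ      → [23, 0]
OVER    → [23, 0, 23]
NEG     → [23, 0, -23]
OVER    → [23, 0, -23, 0]
EQ      → [23, 0, 0]
ROT     → [0, 0, 23]
STORE 2 → [0, 0]
OVER    → [0, 0, 0]
PUSH 11 → [0, 0, 0, 11]
MUL     → [0, 0, 0]
LOAD 2  → [0, 0, 0, 23]
MUL     → [0, 0, 0]
LOAD 2  → [0, 0, 0, 23]
MOD     → [0, 0, 0]
SWAP    → [0, 0, 0]

[0, 0, 0]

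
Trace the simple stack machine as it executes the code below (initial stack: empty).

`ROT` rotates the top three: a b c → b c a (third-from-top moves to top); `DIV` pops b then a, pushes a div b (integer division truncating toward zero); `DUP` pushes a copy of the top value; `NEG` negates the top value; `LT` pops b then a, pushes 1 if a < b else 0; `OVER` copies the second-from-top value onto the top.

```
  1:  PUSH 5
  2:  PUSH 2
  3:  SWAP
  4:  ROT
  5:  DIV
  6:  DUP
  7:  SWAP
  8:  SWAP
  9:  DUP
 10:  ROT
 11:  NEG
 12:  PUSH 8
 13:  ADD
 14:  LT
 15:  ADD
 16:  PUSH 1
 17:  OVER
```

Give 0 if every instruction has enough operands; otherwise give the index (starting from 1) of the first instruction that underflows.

4

PUSH 5 : [5]
PUSH 2 : [5, 2]
SWAP   : [2, 5]
ROT  — needs 3 operands, stack has 2 → underflow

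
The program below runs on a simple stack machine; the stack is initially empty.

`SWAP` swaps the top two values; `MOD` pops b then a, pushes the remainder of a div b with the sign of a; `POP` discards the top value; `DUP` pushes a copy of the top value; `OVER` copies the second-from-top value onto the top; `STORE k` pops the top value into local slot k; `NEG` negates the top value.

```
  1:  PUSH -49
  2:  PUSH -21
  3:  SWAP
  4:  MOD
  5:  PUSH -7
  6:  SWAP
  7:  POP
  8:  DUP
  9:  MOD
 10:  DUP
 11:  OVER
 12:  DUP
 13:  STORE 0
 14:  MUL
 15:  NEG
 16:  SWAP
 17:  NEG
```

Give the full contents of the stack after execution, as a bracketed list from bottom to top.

PUSH -49  -49
PUSH -21  -49 -21
SWAP      -21 -49
MOD       -21
PUSH -7   -21 -7
SWAP      -7 -21
POP       -7
DUP       -7 -7
MOD       0
DUP       0 0
OVER      0 0 0
DUP       0 0 0 0
STORE 0   0 0 0
MUL       0 0
NEG       0 0
SWAP      0 0
NEG       0 0

[0, 0]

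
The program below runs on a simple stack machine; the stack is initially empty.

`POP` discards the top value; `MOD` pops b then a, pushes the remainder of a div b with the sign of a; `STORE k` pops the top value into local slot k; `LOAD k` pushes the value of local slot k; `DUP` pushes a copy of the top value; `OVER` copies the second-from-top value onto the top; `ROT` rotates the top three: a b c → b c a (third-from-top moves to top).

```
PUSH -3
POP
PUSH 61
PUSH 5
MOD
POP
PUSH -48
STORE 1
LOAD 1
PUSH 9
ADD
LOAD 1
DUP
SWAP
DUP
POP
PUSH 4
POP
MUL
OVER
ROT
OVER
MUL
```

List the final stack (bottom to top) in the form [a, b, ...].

[2304, -39, 1521]

PUSH -3   -3
POP       (empty)
PUSH 61   61
PUSH 5    61 5
MOD       1
POP       (empty)
PUSH -48  -48
STORE 1   (empty)
LOAD 1    -48
PUSH 9    -48 9
ADD       -39
LOAD 1    -39 -48
DUP       -39 -48 -48
SWAP      -39 -48 -48
DUP       -39 -48 -48 -48
POP       -39 -48 -48
PUSH 4    -39 -48 -48 4
POP       -39 -48 -48
MUL       -39 2304
OVER      -39 2304 -39
ROT       2304 -39 -39
OVER      2304 -39 -39 -39
MUL       2304 -39 1521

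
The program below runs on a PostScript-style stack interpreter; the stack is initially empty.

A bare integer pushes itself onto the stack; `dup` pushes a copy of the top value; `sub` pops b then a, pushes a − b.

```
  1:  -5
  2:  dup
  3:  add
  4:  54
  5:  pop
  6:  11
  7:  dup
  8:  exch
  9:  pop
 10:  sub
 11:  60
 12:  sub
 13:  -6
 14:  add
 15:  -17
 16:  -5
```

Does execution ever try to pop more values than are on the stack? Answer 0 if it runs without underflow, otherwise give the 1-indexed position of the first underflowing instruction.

-5    [-5]
dup   [-5, -5]
add   [-10]
54    [-10, 54]
pop   [-10]
11    [-10, 11]
dup   [-10, 11, 11]
exch  [-10, 11, 11]
pop   [-10, 11]
sub   [-21]
60    [-21, 60]
sub   [-81]
-6    [-81, -6]
add   [-87]
-17   [-87, -17]
-5    [-87, -17, -5]

0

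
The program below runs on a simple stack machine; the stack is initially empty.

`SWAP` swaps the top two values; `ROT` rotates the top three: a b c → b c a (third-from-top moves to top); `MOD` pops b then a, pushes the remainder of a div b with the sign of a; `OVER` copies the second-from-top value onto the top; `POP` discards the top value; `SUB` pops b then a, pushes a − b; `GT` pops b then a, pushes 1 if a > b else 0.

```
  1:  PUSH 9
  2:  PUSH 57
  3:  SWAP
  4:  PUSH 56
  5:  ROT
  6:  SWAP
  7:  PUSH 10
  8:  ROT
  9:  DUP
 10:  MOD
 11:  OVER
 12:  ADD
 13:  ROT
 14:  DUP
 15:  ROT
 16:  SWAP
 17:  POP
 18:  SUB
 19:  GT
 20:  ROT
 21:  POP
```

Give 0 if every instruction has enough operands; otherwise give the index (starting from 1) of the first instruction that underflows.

20

PUSH 9  : [9]
PUSH 57 : [9, 57]
SWAP    : [57, 9]
PUSH 56 : [57, 9, 56]
ROT     : [9, 56, 57]
SWAP    : [9, 57, 56]
PUSH 10 : [9, 57, 56, 10]
ROT     : [9, 56, 10, 57]
DUP     : [9, 56, 10, 57, 57]
MOD     : [9, 56, 10, 0]
OVER    : [9, 56, 10, 0, 10]
ADD     : [9, 56, 10, 10]
ROT     : [9, 10, 10, 56]
DUP     : [9, 10, 10, 56, 56]
ROT     : [9, 10, 56, 56, 10]
SWAP    : [9, 10, 56, 10, 56]
POP     : [9, 10, 56, 10]
SUB     : [9, 10, 46]
GT      : [9, 0]
ROT  — needs 3 operands, stack has 2 → underflow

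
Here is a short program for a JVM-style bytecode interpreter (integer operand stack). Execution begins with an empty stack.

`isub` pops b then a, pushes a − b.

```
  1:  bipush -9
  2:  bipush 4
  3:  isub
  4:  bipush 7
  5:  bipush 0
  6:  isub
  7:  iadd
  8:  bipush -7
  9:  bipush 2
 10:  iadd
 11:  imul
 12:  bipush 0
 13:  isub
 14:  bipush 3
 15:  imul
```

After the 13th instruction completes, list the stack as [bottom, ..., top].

[30]

bipush -9 → -9
bipush 4  → -9 4
isub      → -13
bipush 7  → -13 7
bipush 0  → -13 7 0
isub      → -13 7
iadd      → -6
bipush -7 → -6 -7
bipush 2  → -6 -7 2
iadd      → -6 -5
imul      → 30
bipush 0  → 30 0
isub      → 30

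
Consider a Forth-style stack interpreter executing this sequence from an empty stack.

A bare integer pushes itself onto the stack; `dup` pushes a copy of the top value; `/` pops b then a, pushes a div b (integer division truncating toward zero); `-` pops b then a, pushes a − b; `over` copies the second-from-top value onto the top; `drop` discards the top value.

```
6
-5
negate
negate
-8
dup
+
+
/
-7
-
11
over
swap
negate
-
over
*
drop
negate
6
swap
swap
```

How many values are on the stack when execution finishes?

6      -> 6
-5     -> 6 -5
negate -> 6 5
negate -> 6 -5
-8     -> 6 -5 -8
dup    -> 6 -5 -8 -8
+      -> 6 -5 -16
+      -> 6 -21
/      -> 0
-7     -> 0 -7
-      -> 7
11     -> 7 11
over   -> 7 11 7
swap   -> 7 7 11
negate -> 7 7 -11
-      -> 7 18
over   -> 7 18 7
*      -> 7 126
drop   -> 7
negate -> -7
6      -> -7 6
swap   -> 6 -7
swap   -> -7 6

2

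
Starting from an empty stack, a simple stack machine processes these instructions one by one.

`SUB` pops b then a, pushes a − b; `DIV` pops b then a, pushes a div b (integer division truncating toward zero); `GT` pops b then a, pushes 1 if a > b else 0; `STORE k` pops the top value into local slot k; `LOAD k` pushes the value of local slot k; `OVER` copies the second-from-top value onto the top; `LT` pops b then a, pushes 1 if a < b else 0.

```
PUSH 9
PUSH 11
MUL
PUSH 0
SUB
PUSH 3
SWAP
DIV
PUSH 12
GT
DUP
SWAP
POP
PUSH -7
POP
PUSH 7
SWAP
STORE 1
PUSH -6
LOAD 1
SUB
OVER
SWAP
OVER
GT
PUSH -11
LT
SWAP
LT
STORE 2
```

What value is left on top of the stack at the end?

7

PUSH 9   : [9]
PUSH 11  : [9, 11]
MUL      : [99]
PUSH 0   : [99, 0]
SUB      : [99]
PUSH 3   : [99, 3]
SWAP     : [3, 99]
DIV      : [0]
PUSH 12  : [0, 12]
GT       : [0]
DUP      : [0, 0]
SWAP     : [0, 0]
POP      : [0]
PUSH -7  : [0, -7]
POP      : [0]
PUSH 7   : [0, 7]
SWAP     : [7, 0]
STORE 1  : [7]
PUSH -6  : [7, -6]
LOAD 1   : [7, -6, 0]
SUB      : [7, -6]
OVER     : [7, -6, 7]
SWAP     : [7, 7, -6]
OVER     : [7, 7, -6, 7]
GT       : [7, 7, 0]
PUSH -11 : [7, 7, 0, -11]
LT       : [7, 7, 0]
SWAP     : [7, 0, 7]
LT       : [7, 1]
STORE 2  : [7]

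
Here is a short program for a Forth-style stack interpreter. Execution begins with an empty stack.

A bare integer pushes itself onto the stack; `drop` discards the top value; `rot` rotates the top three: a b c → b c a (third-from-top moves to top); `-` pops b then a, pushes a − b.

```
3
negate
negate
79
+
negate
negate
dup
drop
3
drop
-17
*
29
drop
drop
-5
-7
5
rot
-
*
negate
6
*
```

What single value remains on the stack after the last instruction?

3      -> [3]
negate -> [-3]
negate -> [3]
79     -> [3, 79]
+      -> [82]
negate -> [-82]
negate -> [82]
dup    -> [82, 82]
drop   -> [82]
3      -> [82, 3]
drop   -> [82]
-17    -> [82, -17]
*      -> [-1394]
29     -> [-1394, 29]
drop   -> [-1394]
drop   -> []
-5     -> [-5]
-7     -> [-5, -7]
5      -> [-5, -7, 5]
rot    -> [-7, 5, -5]
-      -> [-7, 10]
*      -> [-70]
negate -> [70]
6      -> [70, 6]
*      -> [420]

420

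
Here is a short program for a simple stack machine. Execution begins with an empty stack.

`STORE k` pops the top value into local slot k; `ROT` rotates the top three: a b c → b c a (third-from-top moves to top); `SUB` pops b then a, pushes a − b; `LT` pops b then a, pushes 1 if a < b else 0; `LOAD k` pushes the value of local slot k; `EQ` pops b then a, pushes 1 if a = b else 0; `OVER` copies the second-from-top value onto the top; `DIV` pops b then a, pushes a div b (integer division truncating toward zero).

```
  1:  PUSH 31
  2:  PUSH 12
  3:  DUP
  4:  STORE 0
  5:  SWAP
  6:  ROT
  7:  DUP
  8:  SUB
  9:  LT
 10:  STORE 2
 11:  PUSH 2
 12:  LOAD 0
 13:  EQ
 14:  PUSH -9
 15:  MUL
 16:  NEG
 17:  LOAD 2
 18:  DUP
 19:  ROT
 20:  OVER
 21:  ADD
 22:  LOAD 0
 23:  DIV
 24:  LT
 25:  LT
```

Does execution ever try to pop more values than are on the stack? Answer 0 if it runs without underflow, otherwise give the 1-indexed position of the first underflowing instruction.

PUSH 31 : 31
PUSH 12 : 31 12
DUP     : 31 12 12
STORE 0 : 31 12
SWAP    : 12 31
ROT  — needs 3 operands, stack has 2 → underflow

6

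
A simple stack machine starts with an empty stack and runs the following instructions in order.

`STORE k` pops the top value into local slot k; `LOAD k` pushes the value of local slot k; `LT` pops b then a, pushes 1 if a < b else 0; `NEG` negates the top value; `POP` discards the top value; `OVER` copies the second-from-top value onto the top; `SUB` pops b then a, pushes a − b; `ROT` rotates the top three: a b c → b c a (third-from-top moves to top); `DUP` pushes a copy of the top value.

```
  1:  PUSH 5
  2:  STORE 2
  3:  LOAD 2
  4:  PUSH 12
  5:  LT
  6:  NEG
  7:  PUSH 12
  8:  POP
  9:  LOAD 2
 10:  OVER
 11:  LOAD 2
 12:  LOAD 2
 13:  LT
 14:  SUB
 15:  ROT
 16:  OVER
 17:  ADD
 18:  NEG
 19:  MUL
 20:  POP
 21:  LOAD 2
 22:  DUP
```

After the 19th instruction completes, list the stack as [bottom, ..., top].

[5, -2]

PUSH 5   5
STORE 2  (empty)
LOAD 2   5
PUSH 12  5 12
LT       1
NEG      -1
PUSH 12  -1 12
POP      -1
LOAD 2   -1 5
OVER     -1 5 -1
LOAD 2   -1 5 -1 5
LOAD 2   -1 5 -1 5 5
LT       -1 5 -1 0
SUB      -1 5 -1
ROT      5 -1 -1
OVER     5 -1 -1 -1
ADD      5 -1 -2
NEG      5 -1 2
MUL      5 -2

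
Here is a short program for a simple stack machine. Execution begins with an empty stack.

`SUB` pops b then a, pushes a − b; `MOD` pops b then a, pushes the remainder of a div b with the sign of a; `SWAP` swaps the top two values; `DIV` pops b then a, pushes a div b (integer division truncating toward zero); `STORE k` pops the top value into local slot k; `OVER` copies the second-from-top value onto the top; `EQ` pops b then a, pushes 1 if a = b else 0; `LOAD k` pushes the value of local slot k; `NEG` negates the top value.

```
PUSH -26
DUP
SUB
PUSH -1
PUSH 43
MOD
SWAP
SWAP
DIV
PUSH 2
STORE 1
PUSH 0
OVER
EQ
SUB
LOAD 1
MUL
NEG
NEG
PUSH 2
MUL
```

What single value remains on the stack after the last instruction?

-4

PUSH -26 → -26
DUP      → -26 -26
SUB      → 0
PUSH -1  → 0 -1
PUSH 43  → 0 -1 43
MOD      → 0 -1
SWAP     → -1 0
SWAP     → 0 -1
DIV      → 0
PUSH 2   → 0 2
STORE 1  → 0
PUSH 0   → 0 0
OVER     → 0 0 0
EQ       → 0 1
SUB      → -1
LOAD 1   → -1 2
MUL      → -2
NEG      → 2
NEG      → -2
PUSH 2   → -2 2
MUL      → -4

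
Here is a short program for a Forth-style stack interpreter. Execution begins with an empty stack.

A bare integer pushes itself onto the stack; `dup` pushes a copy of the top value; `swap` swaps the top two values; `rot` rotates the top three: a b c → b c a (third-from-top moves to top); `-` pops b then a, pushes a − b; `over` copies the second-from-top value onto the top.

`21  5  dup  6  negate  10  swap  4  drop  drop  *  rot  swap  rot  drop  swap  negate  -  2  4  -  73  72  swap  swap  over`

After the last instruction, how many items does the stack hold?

21      21
5       21 5
dup     21 5 5
6       21 5 5 6
negate  21 5 5 -6
10      21 5 5 -6 10
swap    21 5 5 10 -6
4       21 5 5 10 -6 4
drop    21 5 5 10 -6
drop    21 5 5 10
*       21 5 50
rot     5 50 21
swap    5 21 50
rot     21 50 5
drop    21 50
swap    50 21
negate  50 -21
-       71
2       71 2
4       71 2 4
-       71 -2
73      71 -2 73
72      71 -2 73 72
swap    71 -2 72 73
swap    71 -2 73 72
over    71 -2 73 72 73

5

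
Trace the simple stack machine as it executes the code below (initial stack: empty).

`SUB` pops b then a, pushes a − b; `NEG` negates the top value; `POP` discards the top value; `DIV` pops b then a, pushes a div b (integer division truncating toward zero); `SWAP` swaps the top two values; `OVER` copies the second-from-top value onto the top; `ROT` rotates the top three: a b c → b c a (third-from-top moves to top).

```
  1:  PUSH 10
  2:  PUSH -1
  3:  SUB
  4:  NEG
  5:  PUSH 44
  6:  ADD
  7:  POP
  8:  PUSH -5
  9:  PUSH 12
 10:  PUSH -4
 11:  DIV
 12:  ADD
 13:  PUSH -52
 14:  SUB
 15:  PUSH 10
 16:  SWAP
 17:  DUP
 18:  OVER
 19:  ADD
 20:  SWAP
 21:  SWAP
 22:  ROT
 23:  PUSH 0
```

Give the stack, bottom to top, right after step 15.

PUSH 10  -> [10]
PUSH -1  -> [10, -1]
SUB      -> [11]
NEG      -> [-11]
PUSH 44  -> [-11, 44]
ADD      -> [33]
POP      -> []
PUSH -5  -> [-5]
PUSH 12  -> [-5, 12]
PUSH -4  -> [-5, 12, -4]
DIV      -> [-5, -3]
ADD      -> [-8]
PUSH -52 -> [-8, -52]
SUB      -> [44]
PUSH 10  -> [44, 10]

[44, 10]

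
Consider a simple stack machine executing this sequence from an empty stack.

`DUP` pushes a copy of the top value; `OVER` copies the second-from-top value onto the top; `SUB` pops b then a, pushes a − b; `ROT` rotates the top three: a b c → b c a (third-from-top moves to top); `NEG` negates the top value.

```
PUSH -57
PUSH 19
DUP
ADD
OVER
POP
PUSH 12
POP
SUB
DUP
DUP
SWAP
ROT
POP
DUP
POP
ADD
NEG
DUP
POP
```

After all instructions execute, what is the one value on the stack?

PUSH -57 : -57
PUSH 19  : -57 19
DUP      : -57 19 19
ADD      : -57 38
OVER     : -57 38 -57
POP      : -57 38
PUSH 12  : -57 38 12
POP      : -57 38
SUB      : -95
DUP      : -95 -95
DUP      : -95 -95 -95
SWAP     : -95 -95 -95
ROT      : -95 -95 -95
POP      : -95 -95
DUP      : -95 -95 -95
POP      : -95 -95
ADD      : -190
NEG      : 190
DUP      : 190 190
POP      : 190

190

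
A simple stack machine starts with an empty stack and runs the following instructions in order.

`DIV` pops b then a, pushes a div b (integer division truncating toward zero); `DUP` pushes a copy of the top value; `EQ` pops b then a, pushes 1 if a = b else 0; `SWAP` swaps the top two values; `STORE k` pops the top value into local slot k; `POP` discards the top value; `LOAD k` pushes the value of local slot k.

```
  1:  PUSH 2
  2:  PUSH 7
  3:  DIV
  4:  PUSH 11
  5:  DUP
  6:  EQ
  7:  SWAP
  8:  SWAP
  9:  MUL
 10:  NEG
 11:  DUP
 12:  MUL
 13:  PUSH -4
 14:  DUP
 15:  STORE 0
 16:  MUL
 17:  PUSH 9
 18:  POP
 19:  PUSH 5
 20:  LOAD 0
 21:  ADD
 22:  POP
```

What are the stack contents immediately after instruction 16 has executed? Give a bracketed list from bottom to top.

PUSH 2  -> [2]
PUSH 7  -> [2, 7]
DIV     -> [0]
PUSH 11 -> [0, 11]
DUP     -> [0, 11, 11]
EQ      -> [0, 1]
SWAP    -> [1, 0]
SWAP    -> [0, 1]
MUL     -> [0]
NEG     -> [0]
DUP     -> [0, 0]
MUL     -> [0]
PUSH -4 -> [0, -4]
DUP     -> [0, -4, -4]
STORE 0 -> [0, -4]
MUL     -> [0]

[0]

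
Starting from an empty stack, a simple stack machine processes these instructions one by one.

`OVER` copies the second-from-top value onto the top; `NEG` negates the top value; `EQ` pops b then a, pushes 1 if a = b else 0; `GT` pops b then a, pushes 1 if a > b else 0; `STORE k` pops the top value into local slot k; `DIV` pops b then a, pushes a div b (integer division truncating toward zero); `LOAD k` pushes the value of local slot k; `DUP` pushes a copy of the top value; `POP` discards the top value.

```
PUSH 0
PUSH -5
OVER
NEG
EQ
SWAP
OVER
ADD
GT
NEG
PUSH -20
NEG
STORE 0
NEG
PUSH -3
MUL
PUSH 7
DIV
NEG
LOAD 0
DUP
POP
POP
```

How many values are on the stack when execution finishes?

1

PUSH 0   : [0]
PUSH -5  : [0, -5]
OVER     : [0, -5, 0]
NEG      : [0, -5, 0]
EQ       : [0, 0]
SWAP     : [0, 0]
OVER     : [0, 0, 0]
ADD      : [0, 0]
GT       : [0]
NEG      : [0]
PUSH -20 : [0, -20]
NEG      : [0, 20]
STORE 0  : [0]
NEG      : [0]
PUSH -3  : [0, -3]
MUL      : [0]
PUSH 7   : [0, 7]
DIV      : [0]
NEG      : [0]
LOAD 0   : [0, 20]
DUP      : [0, 20, 20]
POP      : [0, 20]
POP      : [0]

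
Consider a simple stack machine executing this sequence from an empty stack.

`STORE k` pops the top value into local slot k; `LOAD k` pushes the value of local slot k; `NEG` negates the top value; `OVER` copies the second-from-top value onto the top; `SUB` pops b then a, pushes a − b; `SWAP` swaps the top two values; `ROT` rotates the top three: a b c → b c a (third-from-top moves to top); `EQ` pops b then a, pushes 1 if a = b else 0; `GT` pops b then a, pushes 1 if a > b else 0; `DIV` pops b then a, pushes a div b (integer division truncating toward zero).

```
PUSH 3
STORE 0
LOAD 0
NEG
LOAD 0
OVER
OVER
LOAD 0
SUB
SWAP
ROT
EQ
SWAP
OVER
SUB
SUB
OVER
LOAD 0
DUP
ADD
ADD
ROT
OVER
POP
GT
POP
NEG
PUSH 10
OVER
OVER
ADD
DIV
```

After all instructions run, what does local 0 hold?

PUSH 3  -> 3
STORE 0 -> (empty)
LOAD 0  -> 3
NEG     -> -3
LOAD 0  -> -3 3
OVER    -> -3 3 -3
OVER    -> -3 3 -3 3
LOAD 0  -> -3 3 -3 3 3
SUB     -> -3 3 -3 0
SWAP    -> -3 3 0 -3
ROT     -> -3 0 -3 3
EQ      -> -3 0 0
SWAP    -> -3 0 0
OVER    -> -3 0 0 0
SUB     -> -3 0 0
SUB     -> -3 0
OVER    -> -3 0 -3
LOAD 0  -> -3 0 -3 3
DUP     -> -3 0 -3 3 3
ADD     -> -3 0 -3 6
ADD     -> -3 0 3
ROT     -> 0 3 -3
OVER    -> 0 3 -3 3
POP     -> 0 3 -3
GT      -> 0 1
POP     -> 0
NEG     -> 0
PUSH 10 -> 0 10
OVER    -> 0 10 0
OVER    -> 0 10 0 10
ADD     -> 0 10 10
DIV     -> 0 1

3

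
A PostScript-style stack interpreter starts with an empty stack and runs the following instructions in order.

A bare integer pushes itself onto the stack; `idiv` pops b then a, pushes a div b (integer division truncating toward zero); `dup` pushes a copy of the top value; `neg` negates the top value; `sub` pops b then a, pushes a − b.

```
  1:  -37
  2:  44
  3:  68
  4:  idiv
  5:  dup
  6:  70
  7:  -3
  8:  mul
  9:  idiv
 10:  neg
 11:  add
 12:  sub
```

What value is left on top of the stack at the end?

-37   -37
44    -37 44
68    -37 44 68
idiv  -37 0
dup   -37 0 0
70    -37 0 0 70
-3    -37 0 0 70 -3
mul   -37 0 0 -210
idiv  -37 0 0
neg   -37 0 0
add   -37 0
sub   -37

-37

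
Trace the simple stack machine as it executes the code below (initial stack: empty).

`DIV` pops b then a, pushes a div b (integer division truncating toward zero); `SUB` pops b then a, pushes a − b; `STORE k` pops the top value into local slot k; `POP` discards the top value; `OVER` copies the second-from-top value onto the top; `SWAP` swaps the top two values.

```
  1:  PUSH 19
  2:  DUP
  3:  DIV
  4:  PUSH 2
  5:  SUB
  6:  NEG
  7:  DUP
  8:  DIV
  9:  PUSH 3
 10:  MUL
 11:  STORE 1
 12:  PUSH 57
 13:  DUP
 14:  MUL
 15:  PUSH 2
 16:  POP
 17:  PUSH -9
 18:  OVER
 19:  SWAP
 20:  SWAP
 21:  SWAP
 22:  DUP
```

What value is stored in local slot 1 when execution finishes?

3

PUSH 19 → 19
DUP     → 19 19
DIV     → 1
PUSH 2  → 1 2
SUB     → -1
NEG     → 1
DUP     → 1 1
DIV     → 1
PUSH 3  → 1 3
MUL     → 3
STORE 1 → (empty)
PUSH 57 → 57
DUP     → 57 57
MUL     → 3249
PUSH 2  → 3249 2
POP     → 3249
PUSH -9 → 3249 -9
OVER    → 3249 -9 3249
SWAP    → 3249 3249 -9
SWAP    → 3249 -9 3249
SWAP    → 3249 3249 -9
DUP     → 3249 3249 -9 -9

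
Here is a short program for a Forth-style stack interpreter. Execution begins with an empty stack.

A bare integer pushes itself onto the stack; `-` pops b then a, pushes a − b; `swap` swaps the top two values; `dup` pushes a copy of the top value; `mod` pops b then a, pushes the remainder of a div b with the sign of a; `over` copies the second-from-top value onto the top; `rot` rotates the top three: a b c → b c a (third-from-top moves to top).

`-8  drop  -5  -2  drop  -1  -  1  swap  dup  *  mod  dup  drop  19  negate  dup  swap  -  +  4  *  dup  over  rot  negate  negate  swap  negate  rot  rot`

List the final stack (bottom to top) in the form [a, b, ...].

[-4, 4, 4]

-8      [-8]
drop    []
-5      [-5]
-2      [-5, -2]
drop    [-5]
-1      [-5, -1]
-       [-4]
1       [-4, 1]
swap    [1, -4]
dup     [1, -4, -4]
*       [1, 16]
mod     [1]
dup     [1, 1]
drop    [1]
19      [1, 19]
negate  [1, -19]
dup     [1, -19, -19]
swap    [1, -19, -19]
-       [1, 0]
+       [1]
4       [1, 4]
*       [4]
dup     [4, 4]
over    [4, 4, 4]
rot     [4, 4, 4]
negate  [4, 4, -4]
negate  [4, 4, 4]
swap    [4, 4, 4]
negate  [4, 4, -4]
rot     [4, -4, 4]
rot     [-4, 4, 4]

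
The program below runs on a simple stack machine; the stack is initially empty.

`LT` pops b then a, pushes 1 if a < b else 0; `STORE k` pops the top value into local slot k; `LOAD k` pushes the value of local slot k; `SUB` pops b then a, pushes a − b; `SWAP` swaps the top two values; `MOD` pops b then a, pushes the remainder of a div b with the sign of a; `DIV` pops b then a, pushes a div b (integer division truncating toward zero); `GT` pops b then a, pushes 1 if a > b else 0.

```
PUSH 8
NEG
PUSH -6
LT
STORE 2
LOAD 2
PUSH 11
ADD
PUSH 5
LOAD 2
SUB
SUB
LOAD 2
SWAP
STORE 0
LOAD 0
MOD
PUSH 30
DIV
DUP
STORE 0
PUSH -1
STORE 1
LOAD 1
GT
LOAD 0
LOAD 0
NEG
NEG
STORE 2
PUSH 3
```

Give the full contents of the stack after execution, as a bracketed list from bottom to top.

[1, 0, 3]

PUSH 8  -> [8]
NEG     -> [-8]
PUSH -6 -> [-8, -6]
LT      -> [1]
STORE 2 -> []
LOAD 2  -> [1]
PUSH 11 -> [1, 11]
ADD     -> [12]
PUSH 5  -> [12, 5]
LOAD 2  -> [12, 5, 1]
SUB     -> [12, 4]
SUB     -> [8]
LOAD 2  -> [8, 1]
SWAP    -> [1, 8]
STORE 0 -> [1]
LOAD 0  -> [1, 8]
MOD     -> [1]
PUSH 30 -> [1, 30]
DIV     -> [0]
DUP     -> [0, 0]
STORE 0 -> [0]
PUSH -1 -> [0, -1]
STORE 1 -> [0]
LOAD 1  -> [0, -1]
GT      -> [1]
LOAD 0  -> [1, 0]
LOAD 0  -> [1, 0, 0]
NEG     -> [1, 0, 0]
NEG     -> [1, 0, 0]
STORE 2 -> [1, 0]
PUSH 3  -> [1, 0, 3]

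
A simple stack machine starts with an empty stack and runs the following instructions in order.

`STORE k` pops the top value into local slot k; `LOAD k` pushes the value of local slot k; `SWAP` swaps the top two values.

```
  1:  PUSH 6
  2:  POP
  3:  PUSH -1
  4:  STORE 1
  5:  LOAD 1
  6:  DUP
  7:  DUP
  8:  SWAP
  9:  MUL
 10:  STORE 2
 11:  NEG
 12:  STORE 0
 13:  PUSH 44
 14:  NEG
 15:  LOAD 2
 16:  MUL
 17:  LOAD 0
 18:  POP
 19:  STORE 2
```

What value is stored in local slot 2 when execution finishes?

-44

PUSH 6  -> 6
POP     -> (empty)
PUSH -1 -> -1
STORE 1 -> (empty)
LOAD 1  -> -1
DUP     -> -1 -1
DUP     -> -1 -1 -1
SWAP    -> -1 -1 -1
MUL     -> -1 1
STORE 2 -> -1
NEG     -> 1
STORE 0 -> (empty)
PUSH 44 -> 44
NEG     -> -44
LOAD 2  -> -44 1
MUL     -> -44
LOAD 0  -> -44 1
POP     -> -44
STORE 2 -> (empty)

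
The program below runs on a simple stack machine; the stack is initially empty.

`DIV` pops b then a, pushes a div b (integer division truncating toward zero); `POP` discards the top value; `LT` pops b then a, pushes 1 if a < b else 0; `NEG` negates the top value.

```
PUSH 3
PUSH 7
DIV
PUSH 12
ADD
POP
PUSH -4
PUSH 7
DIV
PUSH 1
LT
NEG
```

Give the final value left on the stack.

PUSH 3  → [3]
PUSH 7  → [3, 7]
DIV     → [0]
PUSH 12 → [0, 12]
ADD     → [12]
POP     → []
PUSH -4 → [-4]
PUSH 7  → [-4, 7]
DIV     → [0]
PUSH 1  → [0, 1]
LT      → [1]
NEG     → [-1]

-1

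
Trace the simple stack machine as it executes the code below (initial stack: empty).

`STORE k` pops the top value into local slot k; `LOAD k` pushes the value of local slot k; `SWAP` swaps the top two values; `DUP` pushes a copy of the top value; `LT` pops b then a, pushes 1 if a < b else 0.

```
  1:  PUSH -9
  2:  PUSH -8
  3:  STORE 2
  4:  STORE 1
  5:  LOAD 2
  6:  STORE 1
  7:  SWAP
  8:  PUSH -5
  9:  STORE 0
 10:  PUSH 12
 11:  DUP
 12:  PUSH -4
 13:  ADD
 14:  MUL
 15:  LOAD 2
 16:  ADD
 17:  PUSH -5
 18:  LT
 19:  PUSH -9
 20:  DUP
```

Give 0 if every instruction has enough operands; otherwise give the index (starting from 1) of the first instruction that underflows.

PUSH -9 → [-9]
PUSH -8 → [-9, -8]
STORE 2 → [-9]
STORE 1 → []
LOAD 2  → [-8]
STORE 1 → []
SWAP  — needs 2 operands, stack has 0 → underflow

7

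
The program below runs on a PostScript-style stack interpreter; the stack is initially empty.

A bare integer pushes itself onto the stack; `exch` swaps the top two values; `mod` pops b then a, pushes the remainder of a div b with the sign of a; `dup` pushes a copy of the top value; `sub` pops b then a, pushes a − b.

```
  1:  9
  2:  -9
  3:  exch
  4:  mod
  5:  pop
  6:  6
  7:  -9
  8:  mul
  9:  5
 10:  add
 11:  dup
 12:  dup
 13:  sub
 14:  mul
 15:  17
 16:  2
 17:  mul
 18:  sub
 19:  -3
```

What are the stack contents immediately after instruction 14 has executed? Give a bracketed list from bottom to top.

[0]

9    → 9
-9   → 9 -9
exch → -9 9
mod  → 0
pop  → (empty)
6    → 6
-9   → 6 -9
mul  → -54
5    → -54 5
add  → -49
dup  → -49 -49
dup  → -49 -49 -49
sub  → -49 0
mul  → 0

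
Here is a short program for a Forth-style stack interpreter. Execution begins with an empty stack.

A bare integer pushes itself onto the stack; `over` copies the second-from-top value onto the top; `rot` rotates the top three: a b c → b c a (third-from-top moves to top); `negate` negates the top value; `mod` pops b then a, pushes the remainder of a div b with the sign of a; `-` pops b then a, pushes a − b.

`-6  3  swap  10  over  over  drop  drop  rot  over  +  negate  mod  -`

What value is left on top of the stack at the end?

-6      -6
3       -6 3
swap    3 -6
10      3 -6 10
over    3 -6 10 -6
over    3 -6 10 -6 10
drop    3 -6 10 -6
drop    3 -6 10
rot     -6 10 3
over    -6 10 3 10
+       -6 10 13
negate  -6 10 -13
mod     -6 10
-       -16

-16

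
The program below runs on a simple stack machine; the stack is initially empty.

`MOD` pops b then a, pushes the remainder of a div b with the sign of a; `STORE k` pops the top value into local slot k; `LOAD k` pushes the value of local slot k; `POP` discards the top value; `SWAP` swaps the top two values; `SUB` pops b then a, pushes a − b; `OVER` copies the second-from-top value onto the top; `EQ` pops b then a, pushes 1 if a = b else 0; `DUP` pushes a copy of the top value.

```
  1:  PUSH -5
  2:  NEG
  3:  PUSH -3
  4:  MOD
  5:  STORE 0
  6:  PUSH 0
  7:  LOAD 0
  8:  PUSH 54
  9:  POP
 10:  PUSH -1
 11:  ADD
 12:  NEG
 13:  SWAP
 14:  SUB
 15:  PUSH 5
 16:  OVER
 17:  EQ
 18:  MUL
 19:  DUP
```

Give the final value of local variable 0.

2

PUSH -5  -5
NEG      5
PUSH -3  5 -3
MOD      2
STORE 0  (empty)
PUSH 0   0
LOAD 0   0 2
PUSH 54  0 2 54
POP      0 2
PUSH -1  0 2 -1
ADD      0 1
NEG      0 -1
SWAP     -1 0
SUB      -1
PUSH 5   -1 5
OVER     -1 5 -1
EQ       -1 0
MUL      0
DUP      0 0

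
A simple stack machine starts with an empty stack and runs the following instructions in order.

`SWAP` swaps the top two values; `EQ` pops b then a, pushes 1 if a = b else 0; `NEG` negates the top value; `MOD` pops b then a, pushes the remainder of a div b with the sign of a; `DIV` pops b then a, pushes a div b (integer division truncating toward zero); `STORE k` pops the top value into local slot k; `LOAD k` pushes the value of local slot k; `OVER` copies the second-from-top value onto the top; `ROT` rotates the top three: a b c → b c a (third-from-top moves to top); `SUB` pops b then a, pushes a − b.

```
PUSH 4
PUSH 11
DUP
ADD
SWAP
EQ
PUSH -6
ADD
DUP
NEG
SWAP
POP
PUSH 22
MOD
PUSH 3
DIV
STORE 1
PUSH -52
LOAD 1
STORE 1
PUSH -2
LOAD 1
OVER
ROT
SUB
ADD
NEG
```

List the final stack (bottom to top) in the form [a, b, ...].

PUSH 4   : 4
PUSH 11  : 4 11
DUP      : 4 11 11
ADD      : 4 22
SWAP     : 22 4
EQ       : 0
PUSH -6  : 0 -6
ADD      : -6
DUP      : -6 -6
NEG      : -6 6
SWAP     : 6 -6
POP      : 6
PUSH 22  : 6 22
MOD      : 6
PUSH 3   : 6 3
DIV      : 2
STORE 1  : (empty)
PUSH -52 : -52
LOAD 1   : -52 2
STORE 1  : -52
PUSH -2  : -52 -2
LOAD 1   : -52 -2 2
OVER     : -52 -2 2 -2
ROT      : -52 2 -2 -2
SUB      : -52 2 0
ADD      : -52 2
NEG      : -52 -2

[-52, -2]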